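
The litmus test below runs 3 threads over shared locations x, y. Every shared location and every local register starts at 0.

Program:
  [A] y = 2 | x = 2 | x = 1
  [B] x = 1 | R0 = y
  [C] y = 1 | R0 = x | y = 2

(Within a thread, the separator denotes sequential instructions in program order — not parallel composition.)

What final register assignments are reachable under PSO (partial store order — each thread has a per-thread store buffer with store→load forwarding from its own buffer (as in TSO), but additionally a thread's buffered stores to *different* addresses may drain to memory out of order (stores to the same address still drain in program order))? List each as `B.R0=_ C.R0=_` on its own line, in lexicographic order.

B.R0=0 C.R0=0
B.R0=0 C.R0=1
B.R0=0 C.R0=2
B.R0=1 C.R0=0
B.R0=1 C.R0=1
B.R0=1 C.R0=2
B.R0=2 C.R0=0
B.R0=2 C.R0=1
B.R0=2 C.R0=2

outcome vector order: (B.R0,C.R0)
|PSO outcomes| = 9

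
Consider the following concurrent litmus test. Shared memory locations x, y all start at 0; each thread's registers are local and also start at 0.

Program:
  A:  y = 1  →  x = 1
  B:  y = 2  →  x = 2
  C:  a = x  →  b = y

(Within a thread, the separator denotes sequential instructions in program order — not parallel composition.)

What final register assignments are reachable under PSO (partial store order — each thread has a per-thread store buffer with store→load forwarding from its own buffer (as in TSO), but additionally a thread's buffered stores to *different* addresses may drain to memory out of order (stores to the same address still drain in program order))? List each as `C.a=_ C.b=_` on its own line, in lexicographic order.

C.a=0 C.b=0
C.a=0 C.b=1
C.a=0 C.b=2
C.a=1 C.b=0
C.a=1 C.b=1
C.a=1 C.b=2
C.a=2 C.b=0
C.a=2 C.b=1
C.a=2 C.b=2

outcome vector order: (C.a,C.b)
|PSO outcomes| = 9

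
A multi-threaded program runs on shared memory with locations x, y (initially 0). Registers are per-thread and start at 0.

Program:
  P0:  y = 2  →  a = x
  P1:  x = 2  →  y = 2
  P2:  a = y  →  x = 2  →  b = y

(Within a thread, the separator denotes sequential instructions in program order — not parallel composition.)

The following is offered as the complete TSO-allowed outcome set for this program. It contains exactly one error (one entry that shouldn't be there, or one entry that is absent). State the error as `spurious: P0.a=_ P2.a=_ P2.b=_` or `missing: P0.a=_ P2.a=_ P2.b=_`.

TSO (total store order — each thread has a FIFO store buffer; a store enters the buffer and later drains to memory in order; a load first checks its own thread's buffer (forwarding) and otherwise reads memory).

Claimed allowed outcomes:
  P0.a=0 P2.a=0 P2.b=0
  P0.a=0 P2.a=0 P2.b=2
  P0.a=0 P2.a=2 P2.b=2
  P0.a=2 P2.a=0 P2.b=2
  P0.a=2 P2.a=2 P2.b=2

outcome vector order: (P0.a,P2.a,P2.b)
TSO: 6 outcomes — {0/0/0, 0/0/2, 0/2/2, 2/0/0, 2/0/2, 2/2/2}
TSO∖claimed = {2/0/0}

missing: P0.a=2 P2.a=0 P2.b=0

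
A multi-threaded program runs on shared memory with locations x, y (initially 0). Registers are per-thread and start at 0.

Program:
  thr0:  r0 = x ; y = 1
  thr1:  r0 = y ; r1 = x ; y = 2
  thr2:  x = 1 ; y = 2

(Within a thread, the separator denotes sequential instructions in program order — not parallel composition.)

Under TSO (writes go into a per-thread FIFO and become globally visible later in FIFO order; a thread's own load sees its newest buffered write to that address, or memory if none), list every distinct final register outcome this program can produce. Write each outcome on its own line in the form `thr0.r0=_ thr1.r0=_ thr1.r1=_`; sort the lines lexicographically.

thr0.r0=0 thr1.r0=0 thr1.r1=0
thr0.r0=0 thr1.r0=0 thr1.r1=1
thr0.r0=0 thr1.r0=1 thr1.r1=0
thr0.r0=0 thr1.r0=1 thr1.r1=1
thr0.r0=0 thr1.r0=2 thr1.r1=1
thr0.r0=1 thr1.r0=0 thr1.r1=0
thr0.r0=1 thr1.r0=0 thr1.r1=1
thr0.r0=1 thr1.r0=1 thr1.r1=1
thr0.r0=1 thr1.r0=2 thr1.r1=1

outcome vector order: (thr0.r0,thr1.r0,thr1.r1)
|TSO outcomes| = 9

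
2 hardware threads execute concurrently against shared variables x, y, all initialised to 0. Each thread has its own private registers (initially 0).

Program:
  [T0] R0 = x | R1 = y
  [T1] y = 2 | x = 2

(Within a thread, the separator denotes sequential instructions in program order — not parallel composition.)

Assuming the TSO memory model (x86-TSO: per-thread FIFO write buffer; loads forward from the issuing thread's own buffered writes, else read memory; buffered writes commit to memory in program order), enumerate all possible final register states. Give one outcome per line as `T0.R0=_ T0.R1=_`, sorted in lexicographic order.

outcome vector order: (T0.R0,T0.R1)
|TSO outcomes| = 3

T0.R0=0 T0.R1=0
T0.R0=0 T0.R1=2
T0.R0=2 T0.R1=2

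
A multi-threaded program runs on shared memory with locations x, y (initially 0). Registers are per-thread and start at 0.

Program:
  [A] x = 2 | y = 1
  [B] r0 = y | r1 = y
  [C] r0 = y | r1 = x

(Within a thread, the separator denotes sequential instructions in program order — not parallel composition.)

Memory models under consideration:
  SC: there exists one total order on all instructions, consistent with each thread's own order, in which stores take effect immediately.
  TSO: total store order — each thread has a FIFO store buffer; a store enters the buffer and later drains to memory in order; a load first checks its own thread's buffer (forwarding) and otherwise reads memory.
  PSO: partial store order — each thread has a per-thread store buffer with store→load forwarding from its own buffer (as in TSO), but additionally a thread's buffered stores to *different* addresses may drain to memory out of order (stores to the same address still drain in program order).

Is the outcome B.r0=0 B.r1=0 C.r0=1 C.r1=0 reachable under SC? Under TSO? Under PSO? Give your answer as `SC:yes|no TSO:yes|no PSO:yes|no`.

outcome vector order: (B.r0,B.r1,C.r0,C.r1)
under SC → (0,0,0,0), (0,0,0,2), (0,0,1,2), (0,1,0,0), (0,1,0,2), (0,1,1,2), (1,1,0,0), (1,1,0,2), (1,1,1,2)
under TSO → (0,0,0,0), (0,0,0,2), (0,0,1,2), (0,1,0,0), (0,1,0,2), (0,1,1,2), (1,1,0,0), (1,1,0,2), (1,1,1,2)
under PSO → (0,0,0,0), (0,0,0,2), (0,0,1,0), (0,0,1,2), (0,1,0,0), (0,1,0,2), (0,1,1,0), (0,1,1,2), (1,1,0,0), (1,1,0,2), (1,1,1,0), (1,1,1,2)
target (0,0,1,0) ∈ {PSO}

SC:no TSO:no PSO:yes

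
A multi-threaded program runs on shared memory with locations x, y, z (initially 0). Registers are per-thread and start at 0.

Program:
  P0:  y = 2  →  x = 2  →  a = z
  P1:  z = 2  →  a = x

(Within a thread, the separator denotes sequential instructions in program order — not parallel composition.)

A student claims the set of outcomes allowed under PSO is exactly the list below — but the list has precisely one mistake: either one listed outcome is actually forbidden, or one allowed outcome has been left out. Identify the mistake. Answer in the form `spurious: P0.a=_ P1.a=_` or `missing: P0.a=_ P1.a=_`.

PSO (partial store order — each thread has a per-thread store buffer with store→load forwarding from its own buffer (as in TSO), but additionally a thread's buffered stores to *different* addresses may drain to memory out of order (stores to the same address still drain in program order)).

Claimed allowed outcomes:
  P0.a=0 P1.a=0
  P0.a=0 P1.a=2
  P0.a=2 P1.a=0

missing: P0.a=2 P1.a=2

outcome vector order: (P0.a,P1.a)
PSO (4): (0,0), (0,2), (2,0), (2,2)
PSO∖claimed = {(2,2)}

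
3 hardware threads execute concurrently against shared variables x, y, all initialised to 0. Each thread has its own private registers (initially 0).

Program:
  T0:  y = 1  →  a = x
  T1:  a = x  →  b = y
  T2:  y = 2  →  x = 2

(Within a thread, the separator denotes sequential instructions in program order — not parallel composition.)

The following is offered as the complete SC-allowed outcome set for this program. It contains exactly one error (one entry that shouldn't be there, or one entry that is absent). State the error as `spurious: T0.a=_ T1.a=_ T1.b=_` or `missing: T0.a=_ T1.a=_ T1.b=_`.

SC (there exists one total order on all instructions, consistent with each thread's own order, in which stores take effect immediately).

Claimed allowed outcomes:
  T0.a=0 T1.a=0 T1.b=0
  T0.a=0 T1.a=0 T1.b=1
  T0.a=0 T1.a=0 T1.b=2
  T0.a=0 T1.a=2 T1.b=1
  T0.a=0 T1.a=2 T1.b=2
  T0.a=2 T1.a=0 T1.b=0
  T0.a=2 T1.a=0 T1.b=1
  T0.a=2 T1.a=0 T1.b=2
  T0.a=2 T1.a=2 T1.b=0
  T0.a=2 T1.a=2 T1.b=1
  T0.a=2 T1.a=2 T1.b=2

outcome vector order: (T0.a,T1.a,T1.b)
SC (10): (0,0,0) (0,0,1) (0,0,2) (0,2,1) (0,2,2) (2,0,0) (2,0,1) (2,0,2) (2,2,1) (2,2,2)
claimed∖SC = {(2,2,0)}

spurious: T0.a=2 T1.a=2 T1.b=0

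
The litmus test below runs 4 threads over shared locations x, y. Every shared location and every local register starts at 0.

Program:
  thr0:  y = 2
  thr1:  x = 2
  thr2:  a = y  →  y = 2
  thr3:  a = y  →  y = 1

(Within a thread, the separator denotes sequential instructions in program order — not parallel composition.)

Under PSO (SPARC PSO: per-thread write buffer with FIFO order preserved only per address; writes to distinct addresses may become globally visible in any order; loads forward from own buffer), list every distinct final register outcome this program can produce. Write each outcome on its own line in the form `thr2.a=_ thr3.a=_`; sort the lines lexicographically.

outcome vector order: (thr2.a,thr3.a)
|PSO outcomes| = 6

thr2.a=0 thr3.a=0
thr2.a=0 thr3.a=2
thr2.a=1 thr3.a=0
thr2.a=1 thr3.a=2
thr2.a=2 thr3.a=0
thr2.a=2 thr3.a=2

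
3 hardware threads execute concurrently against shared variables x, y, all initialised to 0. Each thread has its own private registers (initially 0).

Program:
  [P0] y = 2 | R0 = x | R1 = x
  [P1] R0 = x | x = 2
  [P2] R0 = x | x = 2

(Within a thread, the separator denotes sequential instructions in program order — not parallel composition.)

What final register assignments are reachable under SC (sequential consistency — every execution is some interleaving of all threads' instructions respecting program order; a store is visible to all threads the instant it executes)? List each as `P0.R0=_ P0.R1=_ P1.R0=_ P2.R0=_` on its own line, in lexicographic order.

P0.R0=0 P0.R1=0 P1.R0=0 P2.R0=0
P0.R0=0 P0.R1=0 P1.R0=0 P2.R0=2
P0.R0=0 P0.R1=0 P1.R0=2 P2.R0=0
P0.R0=0 P0.R1=2 P1.R0=0 P2.R0=0
P0.R0=0 P0.R1=2 P1.R0=0 P2.R0=2
P0.R0=0 P0.R1=2 P1.R0=2 P2.R0=0
P0.R0=2 P0.R1=2 P1.R0=0 P2.R0=0
P0.R0=2 P0.R1=2 P1.R0=0 P2.R0=2
P0.R0=2 P0.R1=2 P1.R0=2 P2.R0=0

outcome vector order: (P0.R0,P0.R1,P1.R0,P2.R0)
|SC outcomes| = 9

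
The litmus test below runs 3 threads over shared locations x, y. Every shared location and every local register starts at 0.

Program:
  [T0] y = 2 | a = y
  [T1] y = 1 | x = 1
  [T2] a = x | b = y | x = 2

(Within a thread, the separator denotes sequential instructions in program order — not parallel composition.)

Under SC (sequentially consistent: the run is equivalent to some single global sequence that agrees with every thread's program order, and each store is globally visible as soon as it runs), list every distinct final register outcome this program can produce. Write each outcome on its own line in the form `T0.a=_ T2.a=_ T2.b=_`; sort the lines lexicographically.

T0.a=1 T2.a=0 T2.b=0
T0.a=1 T2.a=0 T2.b=1
T0.a=1 T2.a=0 T2.b=2
T0.a=1 T2.a=1 T2.b=1
T0.a=2 T2.a=0 T2.b=0
T0.a=2 T2.a=0 T2.b=1
T0.a=2 T2.a=0 T2.b=2
T0.a=2 T2.a=1 T2.b=1
T0.a=2 T2.a=1 T2.b=2

outcome vector order: (T0.a,T2.a,T2.b)
|SC outcomes| = 9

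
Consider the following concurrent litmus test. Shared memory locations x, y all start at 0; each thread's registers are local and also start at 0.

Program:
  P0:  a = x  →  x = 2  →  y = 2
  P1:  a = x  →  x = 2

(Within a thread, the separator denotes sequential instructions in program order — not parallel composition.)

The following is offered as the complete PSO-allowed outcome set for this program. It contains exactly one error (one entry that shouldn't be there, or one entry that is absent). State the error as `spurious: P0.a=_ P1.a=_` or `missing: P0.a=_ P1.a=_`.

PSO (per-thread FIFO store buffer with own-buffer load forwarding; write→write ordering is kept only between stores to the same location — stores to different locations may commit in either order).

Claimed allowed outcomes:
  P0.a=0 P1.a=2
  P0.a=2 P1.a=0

outcome vector order: (P0.a,P1.a)
PSO: 3 outcomes — {00; 02; 20}
PSO∖claimed = {00}

missing: P0.a=0 P1.a=0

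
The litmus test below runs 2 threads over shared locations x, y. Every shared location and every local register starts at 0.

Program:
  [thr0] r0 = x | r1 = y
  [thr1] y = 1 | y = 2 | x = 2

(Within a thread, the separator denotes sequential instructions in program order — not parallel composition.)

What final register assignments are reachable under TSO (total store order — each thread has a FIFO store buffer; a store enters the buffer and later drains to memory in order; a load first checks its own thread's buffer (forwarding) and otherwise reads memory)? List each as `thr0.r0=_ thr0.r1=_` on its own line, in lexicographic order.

thr0.r0=0 thr0.r1=0
thr0.r0=0 thr0.r1=1
thr0.r0=0 thr0.r1=2
thr0.r0=2 thr0.r1=2

outcome vector order: (thr0.r0,thr0.r1)
|TSO outcomes| = 4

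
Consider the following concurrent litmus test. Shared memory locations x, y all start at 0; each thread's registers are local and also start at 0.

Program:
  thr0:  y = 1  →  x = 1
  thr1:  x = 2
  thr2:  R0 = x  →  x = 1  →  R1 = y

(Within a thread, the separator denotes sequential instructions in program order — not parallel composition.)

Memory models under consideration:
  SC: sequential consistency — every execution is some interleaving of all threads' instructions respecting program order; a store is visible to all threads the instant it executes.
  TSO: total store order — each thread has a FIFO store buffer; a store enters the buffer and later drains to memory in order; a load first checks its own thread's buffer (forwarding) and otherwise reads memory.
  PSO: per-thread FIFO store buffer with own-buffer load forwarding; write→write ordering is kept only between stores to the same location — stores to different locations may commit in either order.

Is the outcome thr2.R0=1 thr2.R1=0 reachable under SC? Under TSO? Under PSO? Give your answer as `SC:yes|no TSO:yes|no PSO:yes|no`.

outcome vector order: (thr2.R0,thr2.R1)
SC (5): (0,0) (0,1) (1,1) (2,0) (2,1)
TSO (5): (0,0) (0,1) (1,1) (2,0) (2,1)
PSO (6): (0,0) (0,1) (1,0) (1,1) (2,0) (2,1)
target (1,0) ∈ {PSO}

SC:no TSO:no PSO:yes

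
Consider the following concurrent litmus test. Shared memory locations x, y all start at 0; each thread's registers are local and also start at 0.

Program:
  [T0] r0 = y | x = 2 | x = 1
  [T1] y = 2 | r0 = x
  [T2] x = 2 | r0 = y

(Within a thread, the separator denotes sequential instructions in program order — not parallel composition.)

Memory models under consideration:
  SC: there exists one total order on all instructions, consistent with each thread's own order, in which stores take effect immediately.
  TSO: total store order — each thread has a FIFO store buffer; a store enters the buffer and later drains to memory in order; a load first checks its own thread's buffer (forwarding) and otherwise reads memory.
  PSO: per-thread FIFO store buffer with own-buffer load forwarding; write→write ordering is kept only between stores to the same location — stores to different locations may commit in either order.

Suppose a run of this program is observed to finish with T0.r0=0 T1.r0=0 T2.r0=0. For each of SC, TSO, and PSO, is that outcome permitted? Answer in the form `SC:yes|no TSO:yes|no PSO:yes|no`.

SC:no TSO:yes PSO:yes

outcome vector order: (T0.r0,T1.r0,T2.r0)
SC (10): <0 0 2>; <0 1 0>; <0 1 2>; <0 2 0>; <0 2 2>; <2 0 2>; <2 1 0>; <2 1 2>; <2 2 0>; <2 2 2>
TSO (12): <0 0 0>; <0 0 2>; <0 1 0>; <0 1 2>; <0 2 0>; <0 2 2>; <2 0 0>; <2 0 2>; <2 1 0>; <2 1 2>; <2 2 0>; <2 2 2>
PSO (12): <0 0 0>; <0 0 2>; <0 1 0>; <0 1 2>; <0 2 0>; <0 2 2>; <2 0 0>; <2 0 2>; <2 1 0>; <2 1 2>; <2 2 0>; <2 2 2>
target <0 0 0> ∈ {TSO,PSO}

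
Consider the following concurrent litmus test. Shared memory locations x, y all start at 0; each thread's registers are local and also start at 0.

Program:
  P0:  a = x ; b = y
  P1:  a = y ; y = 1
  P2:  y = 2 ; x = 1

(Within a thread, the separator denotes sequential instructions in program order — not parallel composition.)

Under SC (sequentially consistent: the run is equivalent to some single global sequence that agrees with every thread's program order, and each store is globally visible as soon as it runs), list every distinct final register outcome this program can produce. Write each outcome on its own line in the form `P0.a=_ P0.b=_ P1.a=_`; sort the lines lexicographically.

P0.a=0 P0.b=0 P1.a=0
P0.a=0 P0.b=0 P1.a=2
P0.a=0 P0.b=1 P1.a=0
P0.a=0 P0.b=1 P1.a=2
P0.a=0 P0.b=2 P1.a=0
P0.a=0 P0.b=2 P1.a=2
P0.a=1 P0.b=1 P1.a=0
P0.a=1 P0.b=1 P1.a=2
P0.a=1 P0.b=2 P1.a=0
P0.a=1 P0.b=2 P1.a=2

outcome vector order: (P0.a,P0.b,P1.a)
|SC outcomes| = 10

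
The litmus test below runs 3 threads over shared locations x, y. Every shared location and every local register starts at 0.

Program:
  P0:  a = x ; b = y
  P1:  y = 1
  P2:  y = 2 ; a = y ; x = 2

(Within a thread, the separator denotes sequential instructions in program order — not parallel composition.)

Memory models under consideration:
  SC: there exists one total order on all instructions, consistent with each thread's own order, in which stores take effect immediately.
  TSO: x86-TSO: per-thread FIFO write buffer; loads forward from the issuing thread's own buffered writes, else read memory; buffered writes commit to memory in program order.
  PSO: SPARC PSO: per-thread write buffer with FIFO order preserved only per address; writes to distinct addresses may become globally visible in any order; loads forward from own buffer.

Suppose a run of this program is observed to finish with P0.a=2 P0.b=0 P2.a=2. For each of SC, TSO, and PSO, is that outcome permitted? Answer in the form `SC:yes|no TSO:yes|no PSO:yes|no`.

SC:no TSO:no PSO:yes

outcome vector order: (P0.a,P0.b,P2.a)
SC (9): (0,0,1); (0,0,2); (0,1,1); (0,1,2); (0,2,1); (0,2,2); (2,1,1); (2,1,2); (2,2,2)
TSO (9): (0,0,1); (0,0,2); (0,1,1); (0,1,2); (0,2,1); (0,2,2); (2,1,1); (2,1,2); (2,2,2)
PSO (10): (0,0,1); (0,0,2); (0,1,1); (0,1,2); (0,2,1); (0,2,2); (2,0,2); (2,1,1); (2,1,2); (2,2,2)
target (2,0,2) ∈ {PSO}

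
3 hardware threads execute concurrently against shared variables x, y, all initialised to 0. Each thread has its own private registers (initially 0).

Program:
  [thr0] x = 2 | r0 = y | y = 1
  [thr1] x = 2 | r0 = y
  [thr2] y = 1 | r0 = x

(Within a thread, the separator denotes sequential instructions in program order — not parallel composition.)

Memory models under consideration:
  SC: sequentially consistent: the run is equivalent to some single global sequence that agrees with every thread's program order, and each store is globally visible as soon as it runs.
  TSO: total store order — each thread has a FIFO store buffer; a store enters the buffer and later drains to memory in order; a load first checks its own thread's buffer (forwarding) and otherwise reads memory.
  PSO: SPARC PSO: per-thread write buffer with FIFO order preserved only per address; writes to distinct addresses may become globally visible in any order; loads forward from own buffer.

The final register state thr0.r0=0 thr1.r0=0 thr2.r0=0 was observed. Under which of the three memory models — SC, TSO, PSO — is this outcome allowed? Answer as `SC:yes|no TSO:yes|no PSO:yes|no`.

SC:no TSO:yes PSO:yes

outcome vector order: (thr0.r0,thr1.r0,thr2.r0)
[SC] allowed = {(0,0,2), (0,1,2), (1,0,2), (1,1,0), (1,1,2)}
[TSO] allowed = {(0,0,0), (0,0,2), (0,1,0), (0,1,2), (1,0,0), (1,0,2), (1,1,0), (1,1,2)}
[PSO] allowed = {(0,0,0), (0,0,2), (0,1,0), (0,1,2), (1,0,0), (1,0,2), (1,1,0), (1,1,2)}
target (0,0,0) ∈ {TSO,PSO}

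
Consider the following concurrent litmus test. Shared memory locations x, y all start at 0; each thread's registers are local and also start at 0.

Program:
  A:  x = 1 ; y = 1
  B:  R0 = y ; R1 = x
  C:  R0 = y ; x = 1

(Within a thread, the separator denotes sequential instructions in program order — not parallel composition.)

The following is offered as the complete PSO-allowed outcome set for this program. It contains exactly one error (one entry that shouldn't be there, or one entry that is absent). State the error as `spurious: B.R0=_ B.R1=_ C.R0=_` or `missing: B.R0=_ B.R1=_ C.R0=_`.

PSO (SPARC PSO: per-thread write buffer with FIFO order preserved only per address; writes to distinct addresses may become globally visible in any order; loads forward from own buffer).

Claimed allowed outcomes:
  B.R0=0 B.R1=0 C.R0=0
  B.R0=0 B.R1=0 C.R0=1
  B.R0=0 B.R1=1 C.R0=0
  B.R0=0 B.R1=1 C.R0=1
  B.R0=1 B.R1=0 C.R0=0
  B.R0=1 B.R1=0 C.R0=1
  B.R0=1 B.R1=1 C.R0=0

missing: B.R0=1 B.R1=1 C.R0=1

outcome vector order: (B.R0,B.R1,C.R0)
PSO: 8 outcomes — {000 001 010 011 100 101 110 111}
PSO∖claimed = {111}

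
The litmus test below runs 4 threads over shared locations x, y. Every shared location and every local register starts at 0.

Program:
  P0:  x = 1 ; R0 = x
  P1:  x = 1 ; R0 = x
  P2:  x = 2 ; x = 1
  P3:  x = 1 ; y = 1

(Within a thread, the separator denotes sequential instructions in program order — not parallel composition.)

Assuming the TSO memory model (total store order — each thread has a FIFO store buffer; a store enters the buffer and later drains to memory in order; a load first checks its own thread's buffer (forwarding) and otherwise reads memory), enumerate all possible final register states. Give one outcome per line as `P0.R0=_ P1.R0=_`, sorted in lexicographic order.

outcome vector order: (P0.R0,P1.R0)
|TSO outcomes| = 4

P0.R0=1 P1.R0=1
P0.R0=1 P1.R0=2
P0.R0=2 P1.R0=1
P0.R0=2 P1.R0=2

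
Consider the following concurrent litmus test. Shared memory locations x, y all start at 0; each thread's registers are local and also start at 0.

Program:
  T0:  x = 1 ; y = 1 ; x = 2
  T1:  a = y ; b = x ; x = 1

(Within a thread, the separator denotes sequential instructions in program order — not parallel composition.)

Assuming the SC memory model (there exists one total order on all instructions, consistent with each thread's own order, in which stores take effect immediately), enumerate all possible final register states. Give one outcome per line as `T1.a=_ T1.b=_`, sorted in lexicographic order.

outcome vector order: (T1.a,T1.b)
|SC outcomes| = 5

T1.a=0 T1.b=0
T1.a=0 T1.b=1
T1.a=0 T1.b=2
T1.a=1 T1.b=1
T1.a=1 T1.b=2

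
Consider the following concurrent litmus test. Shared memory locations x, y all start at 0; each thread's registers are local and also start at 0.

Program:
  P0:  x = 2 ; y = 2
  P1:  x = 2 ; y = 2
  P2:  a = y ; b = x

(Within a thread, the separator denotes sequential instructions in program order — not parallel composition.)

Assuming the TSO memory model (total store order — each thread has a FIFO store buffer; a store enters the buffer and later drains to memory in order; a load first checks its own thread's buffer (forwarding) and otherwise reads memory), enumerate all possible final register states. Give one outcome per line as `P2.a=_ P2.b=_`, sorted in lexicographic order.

outcome vector order: (P2.a,P2.b)
|TSO outcomes| = 3

P2.a=0 P2.b=0
P2.a=0 P2.b=2
P2.a=2 P2.b=2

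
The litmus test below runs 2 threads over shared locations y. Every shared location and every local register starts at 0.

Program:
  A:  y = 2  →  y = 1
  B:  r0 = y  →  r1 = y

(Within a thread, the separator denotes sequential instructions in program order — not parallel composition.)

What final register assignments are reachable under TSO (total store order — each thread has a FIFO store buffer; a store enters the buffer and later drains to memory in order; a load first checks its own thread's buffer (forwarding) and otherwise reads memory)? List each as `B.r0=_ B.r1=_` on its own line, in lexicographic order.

outcome vector order: (B.r0,B.r1)
|TSO outcomes| = 6

B.r0=0 B.r1=0
B.r0=0 B.r1=1
B.r0=0 B.r1=2
B.r0=1 B.r1=1
B.r0=2 B.r1=1
B.r0=2 B.r1=2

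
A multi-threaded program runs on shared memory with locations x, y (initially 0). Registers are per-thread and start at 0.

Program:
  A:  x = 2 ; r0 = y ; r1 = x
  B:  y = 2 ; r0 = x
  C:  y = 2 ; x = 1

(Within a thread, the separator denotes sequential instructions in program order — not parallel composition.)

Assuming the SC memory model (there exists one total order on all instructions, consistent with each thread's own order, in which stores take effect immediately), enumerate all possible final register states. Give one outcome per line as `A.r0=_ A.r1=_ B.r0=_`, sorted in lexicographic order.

outcome vector order: (A.r0,A.r1,B.r0)
|SC outcomes| = 10

A.r0=0 A.r1=1 B.r0=1
A.r0=0 A.r1=1 B.r0=2
A.r0=0 A.r1=2 B.r0=1
A.r0=0 A.r1=2 B.r0=2
A.r0=2 A.r1=1 B.r0=0
A.r0=2 A.r1=1 B.r0=1
A.r0=2 A.r1=1 B.r0=2
A.r0=2 A.r1=2 B.r0=0
A.r0=2 A.r1=2 B.r0=1
A.r0=2 A.r1=2 B.r0=2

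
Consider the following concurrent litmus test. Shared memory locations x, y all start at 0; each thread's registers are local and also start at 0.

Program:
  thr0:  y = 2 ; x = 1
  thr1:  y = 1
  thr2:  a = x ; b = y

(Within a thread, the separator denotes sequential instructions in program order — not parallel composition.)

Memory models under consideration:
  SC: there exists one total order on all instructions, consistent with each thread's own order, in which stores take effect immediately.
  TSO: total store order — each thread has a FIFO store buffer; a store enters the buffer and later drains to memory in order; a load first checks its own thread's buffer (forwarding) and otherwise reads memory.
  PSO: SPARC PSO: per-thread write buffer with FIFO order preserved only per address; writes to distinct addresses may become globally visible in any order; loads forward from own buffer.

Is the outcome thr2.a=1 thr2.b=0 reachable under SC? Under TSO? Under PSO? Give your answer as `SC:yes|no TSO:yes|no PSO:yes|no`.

outcome vector order: (thr2.a,thr2.b)
under SC → <0 0> <0 1> <0 2> <1 1> <1 2>
under TSO → <0 0> <0 1> <0 2> <1 1> <1 2>
under PSO → <0 0> <0 1> <0 2> <1 0> <1 1> <1 2>
target <1 0> ∈ {PSO}

SC:no TSO:no PSO:yes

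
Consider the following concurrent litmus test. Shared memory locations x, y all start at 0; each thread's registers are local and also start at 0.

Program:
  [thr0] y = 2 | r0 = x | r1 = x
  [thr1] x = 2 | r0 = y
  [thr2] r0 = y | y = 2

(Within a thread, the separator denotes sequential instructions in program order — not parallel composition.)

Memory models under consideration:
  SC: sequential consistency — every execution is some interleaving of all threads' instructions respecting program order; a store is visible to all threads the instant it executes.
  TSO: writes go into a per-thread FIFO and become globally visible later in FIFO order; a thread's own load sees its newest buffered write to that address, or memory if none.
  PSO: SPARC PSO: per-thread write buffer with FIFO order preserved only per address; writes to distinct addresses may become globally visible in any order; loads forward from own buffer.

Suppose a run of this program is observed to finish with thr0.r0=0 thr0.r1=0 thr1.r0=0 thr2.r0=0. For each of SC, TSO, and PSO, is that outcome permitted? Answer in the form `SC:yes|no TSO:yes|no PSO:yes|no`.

SC:no TSO:yes PSO:yes

outcome vector order: (thr0.r0,thr0.r1,thr1.r0,thr2.r0)
under SC → <0 0 2 0>; <0 0 2 2>; <0 2 2 0>; <0 2 2 2>; <2 2 0 0>; <2 2 0 2>; <2 2 2 0>; <2 2 2 2>
under TSO → <0 0 0 0>; <0 0 0 2>; <0 0 2 0>; <0 0 2 2>; <0 2 0 0>; <0 2 0 2>; <0 2 2 0>; <0 2 2 2>; <2 2 0 0>; <2 2 0 2>; <2 2 2 0>; <2 2 2 2>
under PSO → <0 0 0 0>; <0 0 0 2>; <0 0 2 0>; <0 0 2 2>; <0 2 0 0>; <0 2 0 2>; <0 2 2 0>; <0 2 2 2>; <2 2 0 0>; <2 2 0 2>; <2 2 2 0>; <2 2 2 2>
target <0 0 0 0> ∈ {TSO,PSO}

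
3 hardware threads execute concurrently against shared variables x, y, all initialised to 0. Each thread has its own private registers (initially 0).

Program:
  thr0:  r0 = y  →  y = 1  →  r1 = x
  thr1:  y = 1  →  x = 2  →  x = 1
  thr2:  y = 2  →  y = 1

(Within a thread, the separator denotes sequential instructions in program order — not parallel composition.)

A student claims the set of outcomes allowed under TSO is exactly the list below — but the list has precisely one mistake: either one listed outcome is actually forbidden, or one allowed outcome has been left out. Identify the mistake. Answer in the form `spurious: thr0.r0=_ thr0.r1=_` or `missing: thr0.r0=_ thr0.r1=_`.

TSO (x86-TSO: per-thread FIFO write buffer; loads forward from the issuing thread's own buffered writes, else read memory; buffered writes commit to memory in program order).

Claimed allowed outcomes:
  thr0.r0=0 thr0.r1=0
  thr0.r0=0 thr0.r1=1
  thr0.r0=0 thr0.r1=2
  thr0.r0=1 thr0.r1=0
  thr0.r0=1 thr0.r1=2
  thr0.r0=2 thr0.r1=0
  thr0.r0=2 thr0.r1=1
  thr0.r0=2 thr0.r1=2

outcome vector order: (thr0.r0,thr0.r1)
under TSO → (0,0) (0,1) (0,2) (1,0) (1,1) (1,2) (2,0) (2,1) (2,2)
TSO∖claimed = {(1,1)}

missing: thr0.r0=1 thr0.r1=1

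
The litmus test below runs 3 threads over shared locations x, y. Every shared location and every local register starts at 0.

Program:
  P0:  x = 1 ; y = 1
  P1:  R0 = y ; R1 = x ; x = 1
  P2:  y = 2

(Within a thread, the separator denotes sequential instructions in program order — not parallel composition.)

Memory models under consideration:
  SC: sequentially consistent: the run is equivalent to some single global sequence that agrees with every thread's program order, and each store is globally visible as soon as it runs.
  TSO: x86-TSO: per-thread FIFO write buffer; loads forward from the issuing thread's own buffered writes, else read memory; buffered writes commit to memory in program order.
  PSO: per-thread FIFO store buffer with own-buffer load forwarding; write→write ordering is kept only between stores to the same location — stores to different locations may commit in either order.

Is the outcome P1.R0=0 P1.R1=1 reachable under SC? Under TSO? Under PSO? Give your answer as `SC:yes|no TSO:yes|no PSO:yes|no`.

SC:yes TSO:yes PSO:yes

outcome vector order: (P1.R0,P1.R1)
[SC] allowed = {(0,0); (0,1); (1,1); (2,0); (2,1)}
[TSO] allowed = {(0,0); (0,1); (1,1); (2,0); (2,1)}
[PSO] allowed = {(0,0); (0,1); (1,0); (1,1); (2,0); (2,1)}
target (0,1) ∈ {SC,TSO,PSO}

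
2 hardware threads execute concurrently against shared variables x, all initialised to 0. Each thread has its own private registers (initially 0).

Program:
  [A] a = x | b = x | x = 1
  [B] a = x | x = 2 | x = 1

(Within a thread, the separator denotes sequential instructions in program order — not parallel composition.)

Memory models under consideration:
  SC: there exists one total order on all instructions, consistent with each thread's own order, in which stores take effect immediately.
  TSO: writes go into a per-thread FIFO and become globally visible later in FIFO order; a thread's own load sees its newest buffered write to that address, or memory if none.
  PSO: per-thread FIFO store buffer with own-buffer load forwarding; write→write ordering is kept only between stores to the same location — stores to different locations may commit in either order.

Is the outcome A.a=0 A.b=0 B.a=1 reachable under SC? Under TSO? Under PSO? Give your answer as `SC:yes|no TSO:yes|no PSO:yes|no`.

SC:yes TSO:yes PSO:yes

outcome vector order: (A.a,A.b,B.a)
SC: 7 outcomes — {000, 001, 010, 020, 110, 210, 220}
TSO: 7 outcomes — {000, 001, 010, 020, 110, 210, 220}
PSO: 7 outcomes — {000, 001, 010, 020, 110, 210, 220}
target 001 ∈ {SC,TSO,PSO}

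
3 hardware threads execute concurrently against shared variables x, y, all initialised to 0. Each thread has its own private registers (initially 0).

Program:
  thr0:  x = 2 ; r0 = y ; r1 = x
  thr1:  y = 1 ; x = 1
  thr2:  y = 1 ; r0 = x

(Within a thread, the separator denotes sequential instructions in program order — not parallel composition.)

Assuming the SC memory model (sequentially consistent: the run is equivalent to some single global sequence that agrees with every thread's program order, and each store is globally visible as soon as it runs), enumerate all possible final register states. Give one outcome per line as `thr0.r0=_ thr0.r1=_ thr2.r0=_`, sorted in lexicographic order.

outcome vector order: (thr0.r0,thr0.r1,thr2.r0)
|SC outcomes| = 10

thr0.r0=0 thr0.r1=1 thr2.r0=1
thr0.r0=0 thr0.r1=1 thr2.r0=2
thr0.r0=0 thr0.r1=2 thr2.r0=1
thr0.r0=0 thr0.r1=2 thr2.r0=2
thr0.r0=1 thr0.r1=1 thr2.r0=0
thr0.r0=1 thr0.r1=1 thr2.r0=1
thr0.r0=1 thr0.r1=1 thr2.r0=2
thr0.r0=1 thr0.r1=2 thr2.r0=0
thr0.r0=1 thr0.r1=2 thr2.r0=1
thr0.r0=1 thr0.r1=2 thr2.r0=2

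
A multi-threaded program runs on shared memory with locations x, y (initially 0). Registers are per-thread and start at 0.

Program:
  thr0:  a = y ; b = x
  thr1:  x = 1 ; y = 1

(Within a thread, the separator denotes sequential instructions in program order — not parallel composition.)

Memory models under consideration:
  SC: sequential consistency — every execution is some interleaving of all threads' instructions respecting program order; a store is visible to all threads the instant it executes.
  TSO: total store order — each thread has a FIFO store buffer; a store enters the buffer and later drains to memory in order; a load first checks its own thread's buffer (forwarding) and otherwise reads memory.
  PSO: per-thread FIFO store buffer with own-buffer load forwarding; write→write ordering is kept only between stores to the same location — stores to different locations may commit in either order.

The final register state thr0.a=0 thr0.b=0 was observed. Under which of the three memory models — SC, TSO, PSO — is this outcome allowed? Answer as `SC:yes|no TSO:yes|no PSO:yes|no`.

SC:yes TSO:yes PSO:yes

outcome vector order: (thr0.a,thr0.b)
under SC → 0/0; 0/1; 1/1
under TSO → 0/0; 0/1; 1/1
under PSO → 0/0; 0/1; 1/0; 1/1
target 0/0 ∈ {SC,TSO,PSO}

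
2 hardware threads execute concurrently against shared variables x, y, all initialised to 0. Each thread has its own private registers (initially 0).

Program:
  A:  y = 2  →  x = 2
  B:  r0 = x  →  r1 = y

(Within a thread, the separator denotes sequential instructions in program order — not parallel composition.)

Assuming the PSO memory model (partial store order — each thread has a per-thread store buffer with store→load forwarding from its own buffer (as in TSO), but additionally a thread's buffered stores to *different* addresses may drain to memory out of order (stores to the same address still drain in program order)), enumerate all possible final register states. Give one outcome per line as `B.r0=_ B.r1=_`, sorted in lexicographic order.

B.r0=0 B.r1=0
B.r0=0 B.r1=2
B.r0=2 B.r1=0
B.r0=2 B.r1=2

outcome vector order: (B.r0,B.r1)
|PSO outcomes| = 4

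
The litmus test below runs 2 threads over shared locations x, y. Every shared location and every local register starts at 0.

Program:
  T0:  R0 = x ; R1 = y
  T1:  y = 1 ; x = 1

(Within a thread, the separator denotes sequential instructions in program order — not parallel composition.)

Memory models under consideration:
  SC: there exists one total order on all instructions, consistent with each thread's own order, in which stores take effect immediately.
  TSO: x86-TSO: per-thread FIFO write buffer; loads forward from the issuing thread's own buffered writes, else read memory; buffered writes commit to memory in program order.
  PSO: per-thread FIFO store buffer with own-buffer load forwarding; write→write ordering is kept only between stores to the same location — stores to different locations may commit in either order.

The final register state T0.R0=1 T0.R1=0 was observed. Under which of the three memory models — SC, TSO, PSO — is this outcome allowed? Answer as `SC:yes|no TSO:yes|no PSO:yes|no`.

outcome vector order: (T0.R0,T0.R1)
[SC] allowed = {<0 0>, <0 1>, <1 1>}
[TSO] allowed = {<0 0>, <0 1>, <1 1>}
[PSO] allowed = {<0 0>, <0 1>, <1 0>, <1 1>}
target <1 0> ∈ {PSO}

SC:no TSO:no PSO:yes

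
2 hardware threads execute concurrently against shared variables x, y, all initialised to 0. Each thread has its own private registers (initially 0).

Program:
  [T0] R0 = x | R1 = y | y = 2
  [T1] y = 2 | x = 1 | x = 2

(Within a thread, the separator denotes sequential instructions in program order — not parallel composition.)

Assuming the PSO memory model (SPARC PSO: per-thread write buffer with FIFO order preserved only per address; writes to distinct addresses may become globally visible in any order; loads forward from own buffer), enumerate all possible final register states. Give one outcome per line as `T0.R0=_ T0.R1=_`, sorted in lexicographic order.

T0.R0=0 T0.R1=0
T0.R0=0 T0.R1=2
T0.R0=1 T0.R1=0
T0.R0=1 T0.R1=2
T0.R0=2 T0.R1=0
T0.R0=2 T0.R1=2

outcome vector order: (T0.R0,T0.R1)
|PSO outcomes| = 6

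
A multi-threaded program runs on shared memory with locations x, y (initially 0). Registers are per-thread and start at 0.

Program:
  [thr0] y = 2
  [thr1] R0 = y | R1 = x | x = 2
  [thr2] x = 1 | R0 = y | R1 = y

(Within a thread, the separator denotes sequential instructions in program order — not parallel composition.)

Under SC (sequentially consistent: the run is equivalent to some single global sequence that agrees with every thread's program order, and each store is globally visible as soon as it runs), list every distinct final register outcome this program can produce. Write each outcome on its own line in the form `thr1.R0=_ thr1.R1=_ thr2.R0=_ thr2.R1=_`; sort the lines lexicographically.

outcome vector order: (thr1.R0,thr1.R1,thr2.R0,thr2.R1)
|SC outcomes| = 10

thr1.R0=0 thr1.R1=0 thr2.R0=0 thr2.R1=0
thr1.R0=0 thr1.R1=0 thr2.R0=0 thr2.R1=2
thr1.R0=0 thr1.R1=0 thr2.R0=2 thr2.R1=2
thr1.R0=0 thr1.R1=1 thr2.R0=0 thr2.R1=0
thr1.R0=0 thr1.R1=1 thr2.R0=0 thr2.R1=2
thr1.R0=0 thr1.R1=1 thr2.R0=2 thr2.R1=2
thr1.R0=2 thr1.R1=0 thr2.R0=2 thr2.R1=2
thr1.R0=2 thr1.R1=1 thr2.R0=0 thr2.R1=0
thr1.R0=2 thr1.R1=1 thr2.R0=0 thr2.R1=2
thr1.R0=2 thr1.R1=1 thr2.R0=2 thr2.R1=2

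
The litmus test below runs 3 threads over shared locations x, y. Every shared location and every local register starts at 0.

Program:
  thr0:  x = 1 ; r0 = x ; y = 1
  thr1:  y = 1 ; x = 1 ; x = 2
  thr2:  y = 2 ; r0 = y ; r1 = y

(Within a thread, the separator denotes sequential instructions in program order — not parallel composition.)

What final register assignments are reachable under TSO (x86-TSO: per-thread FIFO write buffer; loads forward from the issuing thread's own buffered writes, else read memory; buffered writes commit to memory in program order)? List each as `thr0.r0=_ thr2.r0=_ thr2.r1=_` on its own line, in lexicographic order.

thr0.r0=1 thr2.r0=1 thr2.r1=1
thr0.r0=1 thr2.r0=2 thr2.r1=1
thr0.r0=1 thr2.r0=2 thr2.r1=2
thr0.r0=2 thr2.r0=1 thr2.r1=1
thr0.r0=2 thr2.r0=2 thr2.r1=1
thr0.r0=2 thr2.r0=2 thr2.r1=2

outcome vector order: (thr0.r0,thr2.r0,thr2.r1)
|TSO outcomes| = 6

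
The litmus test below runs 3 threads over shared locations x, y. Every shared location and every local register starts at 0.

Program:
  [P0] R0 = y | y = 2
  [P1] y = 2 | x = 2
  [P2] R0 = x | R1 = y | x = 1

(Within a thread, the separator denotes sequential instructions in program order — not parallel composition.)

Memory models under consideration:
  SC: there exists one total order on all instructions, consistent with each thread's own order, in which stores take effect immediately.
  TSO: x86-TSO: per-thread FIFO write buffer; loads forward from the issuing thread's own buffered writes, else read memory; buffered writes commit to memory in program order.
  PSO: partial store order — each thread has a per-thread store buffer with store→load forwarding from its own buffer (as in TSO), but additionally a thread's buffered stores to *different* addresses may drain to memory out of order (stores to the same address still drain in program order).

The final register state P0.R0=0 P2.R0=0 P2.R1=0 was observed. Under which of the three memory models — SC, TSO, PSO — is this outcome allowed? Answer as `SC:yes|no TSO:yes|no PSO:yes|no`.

SC:yes TSO:yes PSO:yes

outcome vector order: (P0.R0,P2.R0,P2.R1)
SC (6): 000, 002, 022, 200, 202, 222
TSO (6): 000, 002, 022, 200, 202, 222
PSO (8): 000, 002, 020, 022, 200, 202, 220, 222
target 000 ∈ {SC,TSO,PSO}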